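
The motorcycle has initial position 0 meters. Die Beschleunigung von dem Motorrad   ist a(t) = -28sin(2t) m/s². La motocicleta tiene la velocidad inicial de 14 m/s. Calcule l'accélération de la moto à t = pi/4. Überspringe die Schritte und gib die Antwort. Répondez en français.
La réponse est -28.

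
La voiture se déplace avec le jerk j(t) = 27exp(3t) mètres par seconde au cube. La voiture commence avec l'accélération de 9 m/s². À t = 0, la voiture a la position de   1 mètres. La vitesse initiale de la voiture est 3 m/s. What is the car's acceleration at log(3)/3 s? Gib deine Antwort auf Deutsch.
Wir müssen unsere Gleichung für den Ruck j(t) = 27·exp(3·t) 1-mal integrieren. Durch Integration von dem Ruck und Verwendung der Anfangsbedingung a(0) = 9, erhalten wir a(t) = 9·exp(3·t). Aus der Gleichung für die Beschleunigung a(t) = 9·exp(3·t), setzen wir t = log(3)/3 ein und erhalten a = 27.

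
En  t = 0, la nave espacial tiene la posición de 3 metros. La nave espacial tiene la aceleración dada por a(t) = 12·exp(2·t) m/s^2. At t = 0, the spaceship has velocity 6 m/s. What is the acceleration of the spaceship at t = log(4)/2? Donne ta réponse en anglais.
Using a(t) = 12·exp(2·t) and substituting t = log(4)/2, we find a = 48.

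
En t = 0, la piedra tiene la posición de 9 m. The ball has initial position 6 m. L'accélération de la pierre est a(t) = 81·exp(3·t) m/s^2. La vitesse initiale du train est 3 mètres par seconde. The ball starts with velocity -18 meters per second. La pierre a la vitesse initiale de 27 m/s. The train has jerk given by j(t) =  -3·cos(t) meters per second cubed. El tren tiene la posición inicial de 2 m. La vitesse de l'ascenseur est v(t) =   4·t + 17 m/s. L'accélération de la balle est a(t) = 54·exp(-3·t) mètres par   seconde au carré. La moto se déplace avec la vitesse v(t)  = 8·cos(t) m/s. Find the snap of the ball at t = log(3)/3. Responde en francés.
Nous devons dériver notre équation de l'accélération a(t) = 54·exp(-3·t) 2 fois. La dérivée de l'accélération donne le jerk: j(t) = -162·exp(-3·t). En prenant d/dt de j(t), nous trouvons s(t) = 486·exp(-3·t). De l'équation du snap s(t) = 486·exp(-3·t), nous substituons t = log(3)/3 pour obtenir s = 162.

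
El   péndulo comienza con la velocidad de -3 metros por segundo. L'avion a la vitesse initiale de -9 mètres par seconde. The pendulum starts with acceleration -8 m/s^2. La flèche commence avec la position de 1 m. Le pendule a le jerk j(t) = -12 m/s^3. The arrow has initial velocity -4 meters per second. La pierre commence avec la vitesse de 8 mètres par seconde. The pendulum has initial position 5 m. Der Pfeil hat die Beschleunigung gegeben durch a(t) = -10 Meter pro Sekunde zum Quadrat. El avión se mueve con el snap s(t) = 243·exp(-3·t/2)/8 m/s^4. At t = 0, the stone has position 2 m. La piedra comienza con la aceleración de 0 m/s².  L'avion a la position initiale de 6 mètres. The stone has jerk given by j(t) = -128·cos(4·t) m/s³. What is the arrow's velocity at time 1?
We need to integrate our acceleration equation a(t) = -10 1 time. Finding the antiderivative of a(t) and using v(0) = -4: v(t) = -10·t - 4. We have velocity v(t) = -10·t - 4. Substituting t = 1: v(1) = -14.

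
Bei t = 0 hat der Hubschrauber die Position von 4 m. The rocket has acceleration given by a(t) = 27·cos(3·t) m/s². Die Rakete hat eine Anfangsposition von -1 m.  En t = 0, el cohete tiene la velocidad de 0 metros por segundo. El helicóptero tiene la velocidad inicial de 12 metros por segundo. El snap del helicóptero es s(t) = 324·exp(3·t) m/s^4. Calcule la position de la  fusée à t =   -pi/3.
Nous devons trouver l'intégrale de notre équation de l'accélération a(t) = 27·cos(3·t) 2 fois. L'intégrale de l'accélération est la vitesse. En utilisant v(0) = 0, nous obtenons v(t) = 9·sin(3·t). En intégrant la vitesse et en utilisant la condition initiale x(0) = -1, nous obtenons x(t) = 2 - 3·cos(3·t). En utilisant x(t) = 2 - 3·cos(3·t) et en substituant t = -pi/3, nous trouvons x = 5.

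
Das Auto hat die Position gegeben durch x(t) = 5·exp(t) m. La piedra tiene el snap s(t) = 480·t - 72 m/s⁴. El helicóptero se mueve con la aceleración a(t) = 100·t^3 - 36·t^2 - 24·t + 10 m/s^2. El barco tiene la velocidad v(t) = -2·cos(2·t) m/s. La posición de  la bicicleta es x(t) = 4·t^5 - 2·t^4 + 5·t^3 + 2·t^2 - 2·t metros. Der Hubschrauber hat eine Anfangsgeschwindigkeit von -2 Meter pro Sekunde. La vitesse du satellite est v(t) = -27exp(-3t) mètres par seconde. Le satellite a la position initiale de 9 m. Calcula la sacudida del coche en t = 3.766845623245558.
Partiendo de la posición x(t) = 5·exp(t), tomamos 3 derivadas. Derivando la posición, obtenemos la velocidad: v(t) = 5·exp(t). Derivando la velocidad, obtenemos la aceleración: a(t) = 5·exp(t). La derivada de la aceleración da la sacudida: j(t) = 5·exp(t). Usando j(t) = 5·exp(t) y sustituyendo t = 3.766845623245558, encontramos j = 216.217216794079.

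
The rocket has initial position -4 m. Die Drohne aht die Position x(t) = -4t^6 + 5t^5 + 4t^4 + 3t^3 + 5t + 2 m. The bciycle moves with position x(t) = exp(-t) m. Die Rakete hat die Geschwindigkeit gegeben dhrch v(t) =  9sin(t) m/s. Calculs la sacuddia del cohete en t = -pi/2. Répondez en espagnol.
Para resolver esto, necesitamos tomar 2 derivadas de nuestra ecuación de la velocidad v(t) = 9·sin(t). La derivada de la velocidad da la aceleración: a(t) = 9·cos(t). Derivando la aceleración, obtenemos la sacudida: j(t) = -9·sin(t). Tenemos la sacudida j(t) = -9·sin(t). Sustituyendo t = -pi/2: j(-pi/2) = 9.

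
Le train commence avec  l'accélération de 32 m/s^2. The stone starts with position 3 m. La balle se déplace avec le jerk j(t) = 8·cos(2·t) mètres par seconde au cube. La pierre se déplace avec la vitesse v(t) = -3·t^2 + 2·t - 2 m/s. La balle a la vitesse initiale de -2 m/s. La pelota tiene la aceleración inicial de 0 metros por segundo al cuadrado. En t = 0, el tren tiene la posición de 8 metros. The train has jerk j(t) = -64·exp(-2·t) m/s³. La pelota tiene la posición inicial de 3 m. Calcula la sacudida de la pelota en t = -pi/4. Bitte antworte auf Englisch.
Using j(t) = 8·cos(2·t) and substituting t = -pi/4, we find j = 0.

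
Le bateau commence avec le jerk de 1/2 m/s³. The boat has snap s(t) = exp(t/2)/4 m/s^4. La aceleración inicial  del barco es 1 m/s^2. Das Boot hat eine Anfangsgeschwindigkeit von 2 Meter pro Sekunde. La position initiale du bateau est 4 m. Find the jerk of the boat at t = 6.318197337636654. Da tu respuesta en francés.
Nous devons trouver l'intégrale de notre équation du snap s(t) = exp(t/2)/4 1 fois. L'intégrale du snap est le jerk. En utilisant j(0) = 1/2, nous obtenons j(t) = exp(t/2)/2. Nous avons le jerk j(t) = exp(t/2)/2. En substituant t = 6.318197337636654: j(6.318197337636654) = 11.7746802937310.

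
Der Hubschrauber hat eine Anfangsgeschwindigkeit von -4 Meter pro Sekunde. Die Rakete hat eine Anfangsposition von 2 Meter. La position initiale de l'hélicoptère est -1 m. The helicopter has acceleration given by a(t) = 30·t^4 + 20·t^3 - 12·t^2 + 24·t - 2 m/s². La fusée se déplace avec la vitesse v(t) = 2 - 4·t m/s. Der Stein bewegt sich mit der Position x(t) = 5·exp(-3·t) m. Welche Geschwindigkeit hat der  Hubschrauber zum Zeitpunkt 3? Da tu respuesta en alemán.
Wir müssen unsere Gleichung für die Beschleunigung a(t) = 30·t^4 + 20·t^3 - 12·t^2 + 24·t - 2 1-mal integrieren. Durch Integration von der Beschleunigung und Verwendung der Anfangsbedingung v(0) = -4, erhalten wir v(t) = 6·t^5 + 5·t^4 - 4·t^3 + 12·t^2 - 2·t - 4. Wir haben die Geschwindigkeit v(t) = 6·t^5 + 5·t^4 - 4·t^3 + 12·t^2 - 2·t - 4. Durch Einsetzen von t = 3: v(3) = 1853.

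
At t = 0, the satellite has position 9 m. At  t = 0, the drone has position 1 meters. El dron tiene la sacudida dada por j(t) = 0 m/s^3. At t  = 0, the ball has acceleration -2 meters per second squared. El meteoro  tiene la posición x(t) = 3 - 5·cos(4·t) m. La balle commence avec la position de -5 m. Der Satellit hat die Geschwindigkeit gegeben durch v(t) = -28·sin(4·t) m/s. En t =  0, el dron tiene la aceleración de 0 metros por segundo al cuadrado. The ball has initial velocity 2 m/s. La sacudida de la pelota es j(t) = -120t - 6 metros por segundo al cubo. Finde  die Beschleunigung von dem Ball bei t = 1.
Wir müssen das Integral unserer Gleichung für den Ruck j(t) = -120·t - 6 1-mal finden. Mit ∫j(t)dt und Anwendung von a(0) = -2, finden wir a(t) = -60·t^2 - 6·t - 2. Wir haben die Beschleunigung a(t) = -60·t^2 - 6·t - 2. Durch Einsetzen von t = 1: a(1) = -68.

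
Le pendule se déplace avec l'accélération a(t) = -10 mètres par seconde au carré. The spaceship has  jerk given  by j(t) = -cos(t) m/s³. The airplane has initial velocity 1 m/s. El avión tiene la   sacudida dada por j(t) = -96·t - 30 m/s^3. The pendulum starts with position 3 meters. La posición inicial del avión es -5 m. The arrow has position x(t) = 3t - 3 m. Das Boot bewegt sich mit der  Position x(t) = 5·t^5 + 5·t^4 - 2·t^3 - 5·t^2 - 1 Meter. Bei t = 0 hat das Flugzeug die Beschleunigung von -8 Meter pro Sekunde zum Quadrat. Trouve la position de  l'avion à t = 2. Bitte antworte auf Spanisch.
Partiendo de la sacudida j(t) = -96·t - 30, tomamos 3 antiderivadas. Integrando la sacudida y usando la condición inicial a(0) = -8, obtenemos a(t) = -48·t^2 - 30·t - 8. Tomando ∫a(t)dt y aplicando v(0) = 1, encontramos v(t) = -16·t^3 - 15·t^2 - 8·t + 1. Integrando la velocidad y usando la condición inicial x(0) = -5, obtenemos x(t) = -4·t^4 - 5·t^3 - 4·t^2 + t - 5. De la ecuación de la posición x(t) = -4·t^4 - 5·t^3 - 4·t^2 + t - 5, sustituimos t = 2 para obtener x = -123.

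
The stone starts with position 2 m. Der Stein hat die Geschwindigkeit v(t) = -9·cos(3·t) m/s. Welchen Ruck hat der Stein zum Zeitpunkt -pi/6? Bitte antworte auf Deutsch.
Wir müssen unsere Gleichung für die Geschwindigkeit v(t) = -9·cos(3·t) 2-mal ableiten. Mit d/dt von v(t) finden wir a(t) = 27·sin(3·t). Die Ableitung von der Beschleunigung ergibt den Ruck: j(t) = 81·cos(3·t). Aus der Gleichung für den Ruck j(t) = 81·cos(3·t), setzen wir t = -pi/6 ein und erhalten j = 0.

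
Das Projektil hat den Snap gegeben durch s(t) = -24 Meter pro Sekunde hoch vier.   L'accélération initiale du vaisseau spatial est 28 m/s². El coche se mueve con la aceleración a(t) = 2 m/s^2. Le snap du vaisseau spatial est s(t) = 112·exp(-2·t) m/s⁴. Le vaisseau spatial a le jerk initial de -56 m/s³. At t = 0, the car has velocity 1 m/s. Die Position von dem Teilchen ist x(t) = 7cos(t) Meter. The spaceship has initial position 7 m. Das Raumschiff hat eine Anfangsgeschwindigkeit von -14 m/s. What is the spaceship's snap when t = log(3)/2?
From the given snap equation s(t) = 112·exp(-2·t), we substitute t = log(3)/2 to get s = 112/3.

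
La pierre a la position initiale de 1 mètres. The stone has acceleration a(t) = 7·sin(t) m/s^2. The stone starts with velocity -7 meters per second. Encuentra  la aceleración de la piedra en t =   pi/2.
De la ecuación de la aceleración a(t) = 7·sin(t), sustituimos t = pi/2 para obtener a = 7.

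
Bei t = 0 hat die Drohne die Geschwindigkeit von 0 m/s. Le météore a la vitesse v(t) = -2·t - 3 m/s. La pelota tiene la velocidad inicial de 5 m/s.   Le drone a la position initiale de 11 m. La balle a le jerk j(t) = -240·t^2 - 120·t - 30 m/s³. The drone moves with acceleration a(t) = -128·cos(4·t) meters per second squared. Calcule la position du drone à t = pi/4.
En partant de l'accélération a(t) = -128·cos(4·t), nous prenons 2 primitives. En intégrant l'accélération et en utilisant la condition initiale v(0) = 0, nous obtenons v(t) = -32·sin(4·t). La primitive de la vitesse est la position. En utilisant x(0) = 11, nous obtenons x(t) = 8·cos(4·t) + 3. En utilisant x(t) = 8·cos(4·t) + 3 et en substituant t = pi/4, nous trouvons x = -5.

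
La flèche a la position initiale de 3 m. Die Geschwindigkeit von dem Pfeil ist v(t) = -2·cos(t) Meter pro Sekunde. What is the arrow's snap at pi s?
Starting from velocity v(t) = -2·cos(t), we take 3 derivatives. The derivative of velocity gives acceleration: a(t) = 2·sin(t). The derivative of acceleration gives jerk: j(t) = 2·cos(t). Differentiating jerk, we get snap: s(t) = -2·sin(t). Using s(t) = -2·sin(t) and substituting t = pi, we find s = 0.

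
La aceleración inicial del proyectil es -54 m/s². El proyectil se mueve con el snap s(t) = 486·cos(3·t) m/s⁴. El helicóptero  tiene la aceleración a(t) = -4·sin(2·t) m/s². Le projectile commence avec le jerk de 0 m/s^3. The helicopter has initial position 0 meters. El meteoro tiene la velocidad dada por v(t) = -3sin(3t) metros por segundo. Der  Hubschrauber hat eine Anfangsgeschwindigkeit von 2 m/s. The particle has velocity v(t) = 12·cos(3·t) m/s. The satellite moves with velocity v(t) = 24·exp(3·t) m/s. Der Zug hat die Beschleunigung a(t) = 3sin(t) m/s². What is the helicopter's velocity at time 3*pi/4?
We must find the integral of our acceleration equation a(t) = -4·sin(2·t) 1 time. Taking ∫a(t)dt and applying v(0) = 2, we find v(t) = 2·cos(2·t). We have velocity v(t) = 2·cos(2·t). Substituting t = 3*pi/4: v(3*pi/4) = 0.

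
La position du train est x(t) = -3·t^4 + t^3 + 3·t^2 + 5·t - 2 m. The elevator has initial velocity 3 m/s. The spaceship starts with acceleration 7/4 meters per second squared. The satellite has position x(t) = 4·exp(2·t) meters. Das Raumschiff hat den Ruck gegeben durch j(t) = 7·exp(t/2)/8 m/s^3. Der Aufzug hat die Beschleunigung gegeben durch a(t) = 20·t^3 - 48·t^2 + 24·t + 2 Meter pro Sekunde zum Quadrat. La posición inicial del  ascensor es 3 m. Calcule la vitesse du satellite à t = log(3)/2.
En partant de la position x(t) = 4·exp(2·t), nous prenons 1 dérivée. En prenant d/dt de x(t), nous trouvons v(t) = 8·exp(2·t). Nous avons la vitesse v(t) = 8·exp(2·t). En substituant t = log(3)/2: v(log(3)/2) = 24.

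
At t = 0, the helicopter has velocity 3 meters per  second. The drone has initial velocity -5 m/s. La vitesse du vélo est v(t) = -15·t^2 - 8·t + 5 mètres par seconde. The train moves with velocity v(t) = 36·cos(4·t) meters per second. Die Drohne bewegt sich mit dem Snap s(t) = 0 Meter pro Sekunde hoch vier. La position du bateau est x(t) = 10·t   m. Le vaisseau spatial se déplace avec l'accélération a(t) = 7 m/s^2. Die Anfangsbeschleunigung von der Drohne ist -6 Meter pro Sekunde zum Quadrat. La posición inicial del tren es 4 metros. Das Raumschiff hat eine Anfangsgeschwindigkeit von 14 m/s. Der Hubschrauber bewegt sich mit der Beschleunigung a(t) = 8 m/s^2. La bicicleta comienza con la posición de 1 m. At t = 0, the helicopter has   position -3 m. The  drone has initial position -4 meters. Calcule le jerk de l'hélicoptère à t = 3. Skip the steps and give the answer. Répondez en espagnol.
La sacudida en t = 3 es j = 0.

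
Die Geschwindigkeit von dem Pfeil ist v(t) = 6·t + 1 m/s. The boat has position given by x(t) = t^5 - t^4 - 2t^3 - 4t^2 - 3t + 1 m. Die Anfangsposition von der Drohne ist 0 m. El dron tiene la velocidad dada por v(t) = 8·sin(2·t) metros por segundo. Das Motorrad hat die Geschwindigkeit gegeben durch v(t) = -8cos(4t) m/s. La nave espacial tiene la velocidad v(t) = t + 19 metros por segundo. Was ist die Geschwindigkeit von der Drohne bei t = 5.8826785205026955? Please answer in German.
Aus der Gleichung für die Geschwindigkeit v(t) = 8·sin(2·t), setzen wir t = 5.8826785205026955 ein und erhalten v = -5.74449508522867.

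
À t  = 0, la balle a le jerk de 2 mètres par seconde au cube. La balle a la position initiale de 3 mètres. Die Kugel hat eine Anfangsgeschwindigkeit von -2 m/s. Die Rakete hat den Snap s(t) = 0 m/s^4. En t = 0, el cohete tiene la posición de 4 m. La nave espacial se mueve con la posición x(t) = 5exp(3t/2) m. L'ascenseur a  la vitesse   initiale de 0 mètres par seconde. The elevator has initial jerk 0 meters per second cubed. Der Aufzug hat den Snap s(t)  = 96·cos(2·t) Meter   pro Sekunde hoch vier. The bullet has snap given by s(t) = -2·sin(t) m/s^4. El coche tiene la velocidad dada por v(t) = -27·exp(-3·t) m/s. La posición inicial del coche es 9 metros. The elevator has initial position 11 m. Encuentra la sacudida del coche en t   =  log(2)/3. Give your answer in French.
Nous devons dériver notre équation de la vitesse v(t) = -27·exp(-3·t) 2 fois. En prenant d/dt de v(t), nous trouvons a(t) = 81·exp(-3·t). La dérivée de l'accélération donne le jerk: j(t) = -243·exp(-3·t). En utilisant j(t) = -243·exp(-3·t) et en substituant t = log(2)/3, nous trouvons j = -243/2.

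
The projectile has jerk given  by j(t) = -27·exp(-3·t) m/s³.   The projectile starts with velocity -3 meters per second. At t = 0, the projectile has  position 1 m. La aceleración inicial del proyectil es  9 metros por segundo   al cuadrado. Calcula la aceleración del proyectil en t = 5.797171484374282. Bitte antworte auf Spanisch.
Para resolver esto, necesitamos tomar 1 antiderivada de nuestra ecuación de la sacudida j(t) = -27·exp(-3·t). Integrando la sacudida y usando la condición inicial a(0) = 9, obtenemos a(t) = 9·exp(-3·t). De la ecuación de la aceleración a(t) = 9·exp(-3·t), sustituimos t = 5.797171484374282 para obtener a = 2.51885838026240E-7.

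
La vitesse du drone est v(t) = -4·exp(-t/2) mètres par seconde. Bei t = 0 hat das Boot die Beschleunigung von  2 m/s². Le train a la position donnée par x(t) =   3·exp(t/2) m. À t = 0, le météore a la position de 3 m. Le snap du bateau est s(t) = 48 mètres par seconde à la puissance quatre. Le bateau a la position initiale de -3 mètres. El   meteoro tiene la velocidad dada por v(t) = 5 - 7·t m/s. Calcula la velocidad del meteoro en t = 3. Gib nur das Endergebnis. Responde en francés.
La réponse est -16.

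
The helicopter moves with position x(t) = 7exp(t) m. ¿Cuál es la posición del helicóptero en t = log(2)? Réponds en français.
En utilisant x(t) = 7·exp(t) et en substituant t = log(2), nous trouvons x = 14.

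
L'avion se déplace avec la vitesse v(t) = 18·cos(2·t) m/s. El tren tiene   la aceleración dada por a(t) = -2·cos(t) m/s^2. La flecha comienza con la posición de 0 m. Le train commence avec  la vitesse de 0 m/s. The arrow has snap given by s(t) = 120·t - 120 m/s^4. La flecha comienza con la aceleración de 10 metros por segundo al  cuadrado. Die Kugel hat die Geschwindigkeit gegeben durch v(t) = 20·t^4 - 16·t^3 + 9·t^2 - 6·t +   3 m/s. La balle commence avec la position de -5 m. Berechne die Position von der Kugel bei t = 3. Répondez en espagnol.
Necesitamos integrar nuestra ecuación de la velocidad v(t) = 20·t^4 - 16·t^3 + 9·t^2 - 6·t + 3 1 vez. La antiderivada de la velocidad, con x(0) = -5, da la posición: x(t) = 4·t^5 - 4·t^4 + 3·t^3 - 3·t^2 + 3·t - 5. Tenemos la posición x(t) = 4·t^5 - 4·t^4 + 3·t^3 - 3·t^2 + 3·t - 5. Sustituyendo t = 3: x(3) = 706.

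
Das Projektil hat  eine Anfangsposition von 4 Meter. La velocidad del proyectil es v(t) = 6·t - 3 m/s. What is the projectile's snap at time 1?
Starting from velocity v(t) = 6·t - 3, we take 3 derivatives. Differentiating velocity, we get acceleration: a(t) = 6. Taking d/dt of a(t), we find j(t) = 0. Taking d/dt of j(t), we find s(t) = 0. We have snap s(t) = 0. Substituting t = 1: s(1) = 0.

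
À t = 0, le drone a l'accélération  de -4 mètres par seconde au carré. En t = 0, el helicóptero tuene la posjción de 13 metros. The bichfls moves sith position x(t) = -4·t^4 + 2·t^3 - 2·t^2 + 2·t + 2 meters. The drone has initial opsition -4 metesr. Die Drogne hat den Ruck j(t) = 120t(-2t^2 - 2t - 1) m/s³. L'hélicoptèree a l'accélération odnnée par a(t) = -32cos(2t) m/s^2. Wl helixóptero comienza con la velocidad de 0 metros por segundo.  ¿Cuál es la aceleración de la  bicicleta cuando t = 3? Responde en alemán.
Ausgehend von der Position x(t) = -4·t^4 + 2·t^3 - 2·t^2 + 2·t + 2, nehmen wir 2 Ableitungen. Die Ableitung von der Position ergibt die Geschwindigkeit: v(t) = -16·t^3 + 6·t^2 - 4·t + 2. Durch Ableiten von der Geschwindigkeit erhalten wir die Beschleunigung: a(t) = -48·t^2 + 12·t - 4. Mit a(t) = -48·t^2 + 12·t - 4 und Einsetzen von t = 3, finden wir a = -400.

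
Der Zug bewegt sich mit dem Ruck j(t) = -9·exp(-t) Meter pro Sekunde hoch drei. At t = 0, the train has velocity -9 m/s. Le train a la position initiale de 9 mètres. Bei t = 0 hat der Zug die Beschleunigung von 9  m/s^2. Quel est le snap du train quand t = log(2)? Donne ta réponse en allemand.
Um dies zu lösen, müssen wir 1 Ableitung unserer Gleichung für den Ruck j(t) = -9·exp(-t) nehmen. Mit d/dt von j(t) finden wir s(t) = 9·exp(-t). Aus der Gleichung für den Snap s(t) = 9·exp(-t), setzen wir t = log(2) ein und erhalten s = 9/2.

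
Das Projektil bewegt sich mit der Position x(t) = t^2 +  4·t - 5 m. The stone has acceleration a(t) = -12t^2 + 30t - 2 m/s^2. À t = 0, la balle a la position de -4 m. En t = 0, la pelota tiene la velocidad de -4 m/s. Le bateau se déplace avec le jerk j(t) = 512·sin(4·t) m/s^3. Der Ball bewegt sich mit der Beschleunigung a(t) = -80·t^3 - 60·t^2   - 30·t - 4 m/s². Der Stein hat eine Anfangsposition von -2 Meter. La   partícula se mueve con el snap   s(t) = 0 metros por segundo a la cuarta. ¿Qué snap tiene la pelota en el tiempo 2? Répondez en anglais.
Starting from acceleration a(t) = -80·t^3 - 60·t^2 - 30·t - 4, we take 2 derivatives. Taking d/dt of a(t), we find j(t) = -240·t^2 - 120·t - 30. Differentiating jerk, we get snap: s(t) = -480·t - 120. Using s(t) = -480·t - 120 and substituting t = 2, we find s = -1080.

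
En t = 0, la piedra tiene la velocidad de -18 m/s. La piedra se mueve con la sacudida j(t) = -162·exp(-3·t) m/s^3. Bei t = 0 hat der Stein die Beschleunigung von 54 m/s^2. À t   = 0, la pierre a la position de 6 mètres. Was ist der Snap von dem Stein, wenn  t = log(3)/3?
Wir müssen unsere Gleichung für den Ruck j(t) = -162·exp(-3·t) 1-mal ableiten. Durch Ableiten von dem Ruck erhalten wir den Snap: s(t) = 486·exp(-3·t). Mit s(t) = 486·exp(-3·t) und Einsetzen von t = log(3)/3, finden wir s = 162.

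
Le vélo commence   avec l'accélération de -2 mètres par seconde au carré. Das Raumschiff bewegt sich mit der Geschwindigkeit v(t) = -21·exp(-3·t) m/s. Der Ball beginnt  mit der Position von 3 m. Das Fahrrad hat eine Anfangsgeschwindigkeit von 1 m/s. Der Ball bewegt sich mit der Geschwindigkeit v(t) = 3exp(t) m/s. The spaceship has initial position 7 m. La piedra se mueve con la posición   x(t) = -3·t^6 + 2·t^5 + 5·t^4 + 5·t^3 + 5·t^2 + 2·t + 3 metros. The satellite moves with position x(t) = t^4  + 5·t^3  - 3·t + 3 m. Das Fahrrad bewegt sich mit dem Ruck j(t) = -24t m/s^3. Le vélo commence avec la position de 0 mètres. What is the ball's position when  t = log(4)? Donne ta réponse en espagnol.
Debemos encontrar la antiderivada de nuestra ecuación de la velocidad v(t) = 3·exp(t) 1 vez. Integrando la velocidad y usando la condición inicial x(0) = 3, obtenemos x(t) = 3·exp(t). Usando x(t) = 3·exp(t) y sustituyendo t = log(4), encontramos x = 12.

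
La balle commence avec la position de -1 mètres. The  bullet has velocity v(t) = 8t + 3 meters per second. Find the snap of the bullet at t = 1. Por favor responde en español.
Debemos derivar nuestra ecuación de la velocidad v(t) = 8·t + 3 3 veces. Tomando d/dt de v(t), encontramos a(t) = 8. Derivando la aceleración, obtenemos la sacudida: j(t) = 0. Derivando la sacudida, obtenemos el snap: s(t) = 0. Tenemos el snap s(t) = 0. Sustituyendo t = 1: s(1) = 0.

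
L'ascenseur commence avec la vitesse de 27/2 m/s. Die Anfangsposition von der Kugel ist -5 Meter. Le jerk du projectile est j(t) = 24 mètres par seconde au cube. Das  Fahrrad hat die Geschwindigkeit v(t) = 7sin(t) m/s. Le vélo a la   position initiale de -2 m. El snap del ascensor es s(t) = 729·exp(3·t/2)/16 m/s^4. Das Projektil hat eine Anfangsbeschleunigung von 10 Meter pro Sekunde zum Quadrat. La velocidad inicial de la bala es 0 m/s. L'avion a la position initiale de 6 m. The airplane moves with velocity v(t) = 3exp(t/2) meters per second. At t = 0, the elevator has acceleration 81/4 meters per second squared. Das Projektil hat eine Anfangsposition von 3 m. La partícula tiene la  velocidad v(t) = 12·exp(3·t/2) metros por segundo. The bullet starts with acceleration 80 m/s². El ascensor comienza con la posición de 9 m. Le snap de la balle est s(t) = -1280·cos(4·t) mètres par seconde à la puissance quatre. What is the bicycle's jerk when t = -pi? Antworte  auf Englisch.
To solve this, we need to take 2 derivatives of our velocity equation v(t) = 7·sin(t). The derivative of velocity gives acceleration: a(t) = 7·cos(t). Taking d/dt of a(t), we find j(t) = -7·sin(t). From the given jerk equation j(t) = -7·sin(t), we substitute t = -pi to get j = 0.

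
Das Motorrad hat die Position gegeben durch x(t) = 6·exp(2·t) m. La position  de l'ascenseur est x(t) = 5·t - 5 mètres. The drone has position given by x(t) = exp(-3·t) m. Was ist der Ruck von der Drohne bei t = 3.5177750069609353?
Ausgehend von der Position x(t) = exp(-3·t), nehmen wir 3 Ableitungen. Die Ableitung von der Position ergibt die Geschwindigkeit: v(t) = -3·exp(-3·t). Die Ableitung von der Geschwindigkeit ergibt die Beschleunigung: a(t) = 9·exp(-3·t). Mit d/dt von a(t) finden wir j(t) = -27·exp(-3·t). Wir haben den Ruck j(t) = -27·exp(-3·t). Durch Einsetzen von t = 3.5177750069609353: j(3.5177750069609353) = -0.000704876354036889.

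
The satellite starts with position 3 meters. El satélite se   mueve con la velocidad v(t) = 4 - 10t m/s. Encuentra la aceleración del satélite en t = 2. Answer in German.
Ausgehend von der Geschwindigkeit v(t) = 4 - 10·t, nehmen wir 1 Ableitung. Mit d/dt von v(t) finden wir a(t) = -10. Aus der Gleichung für die Beschleunigung a(t) = -10, setzen wir t = 2 ein und erhalten a = -10.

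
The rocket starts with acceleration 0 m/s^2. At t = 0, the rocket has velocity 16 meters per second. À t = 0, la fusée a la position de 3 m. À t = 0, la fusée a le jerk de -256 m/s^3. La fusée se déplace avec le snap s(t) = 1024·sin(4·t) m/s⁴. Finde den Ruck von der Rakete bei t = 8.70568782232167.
Ausgehend von dem Snap s(t) = 1024·sin(4·t), nehmen wir 1 Integral. Durch Integration von dem Snap und Verwendung der Anfangsbedingung j(0) = -256, erhalten wir j(t) = -256·cos(4·t). Mit j(t) = -256·cos(4·t) und Einsetzen von t = 8.70568782232167, finden wir j = 247.048111564410.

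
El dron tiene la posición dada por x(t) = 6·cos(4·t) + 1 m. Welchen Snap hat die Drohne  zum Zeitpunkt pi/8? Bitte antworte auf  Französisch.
En partant de la position x(t) = 6·cos(4·t) + 1, nous prenons 4 dérivées. La dérivée de la position donne la vitesse: v(t) = -24·sin(4·t). En prenant d/dt de v(t), nous trouvons a(t) = -96·cos(4·t). En dérivant l'accélération, nous obtenons le jerk: j(t) = 384·sin(4·t). En dérivant le jerk, nous obtenons le snap: s(t) = 1536·cos(4·t). Nous avons le snap s(t) = 1536·cos(4·t). En substituant t = pi/8: s(pi/8) = 0.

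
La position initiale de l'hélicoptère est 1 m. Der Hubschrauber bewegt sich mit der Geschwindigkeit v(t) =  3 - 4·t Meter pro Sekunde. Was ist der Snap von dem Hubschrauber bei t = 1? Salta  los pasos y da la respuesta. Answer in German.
Bei t = 1, s = 0.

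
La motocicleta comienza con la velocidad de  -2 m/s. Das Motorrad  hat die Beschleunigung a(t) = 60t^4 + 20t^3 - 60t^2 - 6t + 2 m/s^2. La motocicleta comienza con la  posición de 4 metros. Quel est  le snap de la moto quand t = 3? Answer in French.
Nous devons dériver notre équation de l'accélération a(t) = 60·t^4 + 20·t^3 - 60·t^2 - 6·t + 2 2 fois. En dérivant l'accélération, nous obtenons le jerk: j(t) = 240·t^3 + 60·t^2 - 120·t - 6. En prenant d/dt de j(t), nous trouvons s(t) = 720·t^2 + 120·t - 120. En utilisant s(t) = 720·t^2 + 120·t - 120 et en substituant t = 3, nous trouvons s = 6720.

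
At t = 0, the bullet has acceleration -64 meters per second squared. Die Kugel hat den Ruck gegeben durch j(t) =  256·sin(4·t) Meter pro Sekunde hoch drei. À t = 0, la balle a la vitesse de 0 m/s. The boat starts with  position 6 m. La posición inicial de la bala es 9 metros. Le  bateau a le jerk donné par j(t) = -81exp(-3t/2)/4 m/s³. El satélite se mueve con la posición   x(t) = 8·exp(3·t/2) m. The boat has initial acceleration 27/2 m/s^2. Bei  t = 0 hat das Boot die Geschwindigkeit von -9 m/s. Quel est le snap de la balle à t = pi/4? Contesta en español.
Para resolver esto, necesitamos tomar 1 derivada de nuestra ecuación de la sacudida j(t) = 256·sin(4·t). Derivando la sacudida, obtenemos el snap: s(t) = 1024·cos(4·t). Usando s(t) = 1024·cos(4·t) y sustituyendo t = pi/4, encontramos s = -1024.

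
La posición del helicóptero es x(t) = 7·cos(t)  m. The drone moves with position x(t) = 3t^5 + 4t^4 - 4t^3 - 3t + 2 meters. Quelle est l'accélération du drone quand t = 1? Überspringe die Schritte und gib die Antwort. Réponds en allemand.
a(1) = 84.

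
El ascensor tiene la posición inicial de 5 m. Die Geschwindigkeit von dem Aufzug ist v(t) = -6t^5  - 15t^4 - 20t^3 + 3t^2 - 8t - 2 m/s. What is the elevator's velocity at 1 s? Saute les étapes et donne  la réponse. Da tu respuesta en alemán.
Die Geschwindigkeit bei t = 1 ist v = -48.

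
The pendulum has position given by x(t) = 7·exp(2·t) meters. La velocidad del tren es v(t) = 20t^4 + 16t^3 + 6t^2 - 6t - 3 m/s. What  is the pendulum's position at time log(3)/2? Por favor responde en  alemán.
Aus der Gleichung für die Position x(t) = 7·exp(2·t), setzen wir t = log(3)/2 ein und erhalten x = 21.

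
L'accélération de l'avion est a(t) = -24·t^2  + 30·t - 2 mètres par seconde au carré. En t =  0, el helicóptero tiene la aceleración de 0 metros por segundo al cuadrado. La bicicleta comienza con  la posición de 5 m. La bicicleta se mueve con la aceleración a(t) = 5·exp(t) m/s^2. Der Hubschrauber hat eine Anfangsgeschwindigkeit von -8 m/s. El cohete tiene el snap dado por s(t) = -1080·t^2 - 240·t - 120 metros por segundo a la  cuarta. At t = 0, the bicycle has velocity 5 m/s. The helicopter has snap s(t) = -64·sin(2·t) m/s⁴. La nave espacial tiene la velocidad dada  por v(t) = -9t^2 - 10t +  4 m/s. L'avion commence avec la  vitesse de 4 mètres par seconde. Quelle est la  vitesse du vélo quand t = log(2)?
Pour résoudre ceci, nous devons prendre 1 primitive de notre équation de l'accélération a(t) = 5·exp(t). En prenant ∫a(t)dt et en appliquant v(0) = 5, nous trouvons v(t) = 5·exp(t). En utilisant v(t) = 5·exp(t) et en substituant t = log(2), nous trouvons v = 10.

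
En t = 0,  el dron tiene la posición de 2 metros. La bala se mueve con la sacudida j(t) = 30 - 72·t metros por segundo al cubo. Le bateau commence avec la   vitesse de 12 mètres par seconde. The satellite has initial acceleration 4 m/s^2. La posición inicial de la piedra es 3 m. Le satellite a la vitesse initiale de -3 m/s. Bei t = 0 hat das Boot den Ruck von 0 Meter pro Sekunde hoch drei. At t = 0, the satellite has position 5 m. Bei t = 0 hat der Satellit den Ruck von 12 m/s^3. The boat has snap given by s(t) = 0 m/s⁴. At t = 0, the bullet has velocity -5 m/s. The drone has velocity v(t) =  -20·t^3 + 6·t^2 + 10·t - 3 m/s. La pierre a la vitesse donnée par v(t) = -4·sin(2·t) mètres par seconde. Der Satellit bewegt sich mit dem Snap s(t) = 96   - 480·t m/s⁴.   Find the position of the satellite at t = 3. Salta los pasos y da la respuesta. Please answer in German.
Die Position bei t = 3 ist x = -580.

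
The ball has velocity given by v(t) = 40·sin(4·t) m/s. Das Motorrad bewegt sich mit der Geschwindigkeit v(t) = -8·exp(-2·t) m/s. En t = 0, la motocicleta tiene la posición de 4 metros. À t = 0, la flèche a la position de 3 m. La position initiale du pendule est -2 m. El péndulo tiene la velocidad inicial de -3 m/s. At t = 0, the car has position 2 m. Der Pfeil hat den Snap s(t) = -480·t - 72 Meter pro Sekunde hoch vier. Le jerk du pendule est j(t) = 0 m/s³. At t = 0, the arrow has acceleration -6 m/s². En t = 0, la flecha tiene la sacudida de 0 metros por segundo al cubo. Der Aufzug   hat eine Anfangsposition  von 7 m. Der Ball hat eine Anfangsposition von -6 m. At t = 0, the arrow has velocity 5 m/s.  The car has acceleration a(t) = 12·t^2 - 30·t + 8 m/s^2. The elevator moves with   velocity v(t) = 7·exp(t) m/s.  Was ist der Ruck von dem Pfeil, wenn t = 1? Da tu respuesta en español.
Para resolver esto, necesitamos tomar 1 antiderivada de nuestra ecuación del snap s(t) = -480·t - 72. La antiderivada del snap es la sacudida. Usando j(0) = 0, obtenemos j(t) = 24·t·(-10·t - 3). Tenemos la sacudida j(t) = 24·t·(-10·t - 3). Sustituyendo t = 1: j(1) = -312.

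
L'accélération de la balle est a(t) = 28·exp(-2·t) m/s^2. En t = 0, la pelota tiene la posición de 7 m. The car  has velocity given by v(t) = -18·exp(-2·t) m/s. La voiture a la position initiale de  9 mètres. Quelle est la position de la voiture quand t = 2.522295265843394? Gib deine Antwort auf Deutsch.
Ausgehend von der Geschwindigkeit v(t) = -18·exp(-2·t), nehmen wir 1 Stammfunktion. Durch Integration von der Geschwindigkeit und Verwendung der Anfangsbedingung x(0) = 9, erhalten wir x(t) = 9·exp(-2·t). Aus der Gleichung für die Position x(t) = 9·exp(-2·t), setzen wir t = 2.522295265843394 ein und erhalten x = 0.0579968863005203.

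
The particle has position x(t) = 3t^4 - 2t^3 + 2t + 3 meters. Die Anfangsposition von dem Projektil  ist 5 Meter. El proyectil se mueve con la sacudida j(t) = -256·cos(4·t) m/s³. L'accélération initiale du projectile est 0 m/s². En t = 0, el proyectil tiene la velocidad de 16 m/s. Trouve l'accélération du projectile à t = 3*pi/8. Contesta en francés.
Nous devons intégrer notre équation du jerk j(t) = -256·cos(4·t) 1 fois. En prenant ∫j(t)dt et en appliquant a(0) = 0, nous trouvons a(t) = -64·sin(4·t). En utilisant a(t) = -64·sin(4·t) et en substituant t = 3*pi/8, nous trouvons a = 64.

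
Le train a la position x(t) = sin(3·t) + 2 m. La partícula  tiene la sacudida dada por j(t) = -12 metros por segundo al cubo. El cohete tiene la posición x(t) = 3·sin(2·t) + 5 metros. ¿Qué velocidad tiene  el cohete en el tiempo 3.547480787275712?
Partiendo de la posición x(t) = 3·sin(2·t) + 5, tomamos 1 derivada. La derivada de la posición da la velocidad: v(t) = 6·cos(2·t). Usando v(t) = 6·cos(2·t) y sustituyendo t = 3.547480787275712, encontramos v = 4.12926490935448.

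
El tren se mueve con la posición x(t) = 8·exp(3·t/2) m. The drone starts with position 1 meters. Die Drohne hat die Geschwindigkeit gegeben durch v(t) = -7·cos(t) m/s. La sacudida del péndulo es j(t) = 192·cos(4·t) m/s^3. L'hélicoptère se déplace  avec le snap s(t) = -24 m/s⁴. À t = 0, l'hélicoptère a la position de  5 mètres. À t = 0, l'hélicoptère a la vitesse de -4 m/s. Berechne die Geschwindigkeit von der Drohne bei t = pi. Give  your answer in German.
Aus der Gleichung für die Geschwindigkeit v(t) = -7·cos(t), setzen wir t = pi ein und erhalten v = 7.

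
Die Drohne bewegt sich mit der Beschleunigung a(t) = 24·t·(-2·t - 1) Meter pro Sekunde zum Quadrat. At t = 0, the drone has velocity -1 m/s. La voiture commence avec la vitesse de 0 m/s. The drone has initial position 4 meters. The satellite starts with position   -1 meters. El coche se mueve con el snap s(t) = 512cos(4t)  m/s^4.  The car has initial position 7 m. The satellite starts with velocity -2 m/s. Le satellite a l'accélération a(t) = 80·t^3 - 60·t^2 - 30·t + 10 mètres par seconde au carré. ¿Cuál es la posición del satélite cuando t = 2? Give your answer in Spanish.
Para resolver esto, necesitamos tomar 2 integrales de nuestra ecuación de la aceleración a(t) = 80·t^3 - 60·t^2 - 30·t + 10. Tomando ∫a(t)dt y aplicando v(0) = -2, encontramos v(t) = 20·t^4 - 20·t^3 - 15·t^2 + 10·t - 2. Tomando ∫v(t)dt y aplicando x(0) = -1, encontramos x(t) = 4·t^5 - 5·t^4 - 5·t^3 + 5·t^2 - 2·t - 1. Tenemos la posición x(t) = 4·t^5 - 5·t^4 - 5·t^3 + 5·t^2 - 2·t - 1. Sustituyendo t = 2: x(2) = 23.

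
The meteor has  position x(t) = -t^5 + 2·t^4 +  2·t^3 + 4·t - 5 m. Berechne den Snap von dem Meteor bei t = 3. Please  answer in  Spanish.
Partiendo de la posición x(t) = -t^5 + 2·t^4 + 2·t^3 + 4·t - 5, tomamos 4 derivadas. Derivando la posición, obtenemos la velocidad: v(t) = -5·t^4 + 8·t^3 + 6·t^2 + 4. Derivando la velocidad, obtenemos la aceleración: a(t) = -20·t^3 + 24·t^2 + 12·t. Tomando d/dt de a(t), encontramos j(t) = -60·t^2 + 48·t + 12. Tomando d/dt de j(t), encontramos s(t) = 48 - 120·t. Usando s(t) = 48 - 120·t y sustituyendo t = 3, encontramos s = -312.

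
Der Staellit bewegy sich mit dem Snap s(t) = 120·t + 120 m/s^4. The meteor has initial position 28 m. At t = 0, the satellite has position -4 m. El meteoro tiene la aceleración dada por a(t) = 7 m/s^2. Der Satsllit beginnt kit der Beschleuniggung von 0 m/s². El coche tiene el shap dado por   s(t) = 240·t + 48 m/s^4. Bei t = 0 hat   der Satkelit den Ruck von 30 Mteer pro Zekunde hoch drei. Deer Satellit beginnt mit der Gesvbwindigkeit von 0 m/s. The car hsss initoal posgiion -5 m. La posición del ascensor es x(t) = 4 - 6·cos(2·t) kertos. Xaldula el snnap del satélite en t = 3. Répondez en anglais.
Using s(t) = 120·t + 120 and substituting t = 3, we find s = 480.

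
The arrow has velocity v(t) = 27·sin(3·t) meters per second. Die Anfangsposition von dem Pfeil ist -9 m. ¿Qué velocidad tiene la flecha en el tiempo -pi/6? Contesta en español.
Tenemos la velocidad v(t) = 27·sin(3·t). Sustituyendo t = -pi/6: v(-pi/6) = -27.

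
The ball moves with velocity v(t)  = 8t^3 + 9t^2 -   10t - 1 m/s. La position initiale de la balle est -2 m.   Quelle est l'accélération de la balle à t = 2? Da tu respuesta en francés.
En partant de la vitesse v(t) = 8·t^3 + 9·t^2 - 10·t - 1, nous prenons 1 dérivée. En prenant d/dt de v(t), nous trouvons a(t) = 24·t^2 + 18·t - 10. En utilisant a(t) = 24·t^2 + 18·t - 10 et en substituant t = 2, nous trouvons a = 122.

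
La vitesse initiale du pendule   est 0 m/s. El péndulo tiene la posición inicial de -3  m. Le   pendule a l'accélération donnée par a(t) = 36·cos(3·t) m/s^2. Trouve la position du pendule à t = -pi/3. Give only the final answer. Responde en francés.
La réponse est 5.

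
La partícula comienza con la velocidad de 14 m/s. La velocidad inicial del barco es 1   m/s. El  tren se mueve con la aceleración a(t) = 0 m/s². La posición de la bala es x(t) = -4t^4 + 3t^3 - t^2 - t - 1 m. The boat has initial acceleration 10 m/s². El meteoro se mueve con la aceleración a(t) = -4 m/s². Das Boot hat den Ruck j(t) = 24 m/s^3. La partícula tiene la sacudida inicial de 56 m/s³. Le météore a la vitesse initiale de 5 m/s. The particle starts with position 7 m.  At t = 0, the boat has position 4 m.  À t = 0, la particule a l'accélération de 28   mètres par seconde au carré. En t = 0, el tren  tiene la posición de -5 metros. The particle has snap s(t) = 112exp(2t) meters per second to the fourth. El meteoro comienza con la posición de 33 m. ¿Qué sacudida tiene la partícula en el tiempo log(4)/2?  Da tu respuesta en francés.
En partant du snap s(t) = 112·exp(2·t), nous prenons 1 intégrale. La primitive du snap est le jerk. En utilisant j(0) = 56, nous obtenons j(t) = 56·exp(2·t). Nous avons le jerk j(t) = 56·exp(2·t). En substituant t = log(4)/2: j(log(4)/2) = 224.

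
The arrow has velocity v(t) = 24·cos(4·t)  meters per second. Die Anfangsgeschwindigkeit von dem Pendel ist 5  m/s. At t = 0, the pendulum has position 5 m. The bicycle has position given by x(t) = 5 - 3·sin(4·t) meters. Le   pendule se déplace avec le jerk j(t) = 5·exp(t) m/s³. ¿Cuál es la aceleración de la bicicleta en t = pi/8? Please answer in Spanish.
Partiendo de la posición x(t) = 5 - 3·sin(4·t), tomamos 2 derivadas. La derivada de la posición da la velocidad: v(t) = -12·cos(4·t). Derivando la velocidad, obtenemos la aceleración: a(t) = 48·sin(4·t). De la ecuación de la aceleración a(t) = 48·sin(4·t), sustituimos t = pi/8 para obtener a = 48.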